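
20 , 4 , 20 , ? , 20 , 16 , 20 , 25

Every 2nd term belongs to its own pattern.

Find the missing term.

9

Odd-indexed and even-indexed terms follow separate rules.
Subsequence A: 20, 20, 20, 20 (always 20).
Subsequence B: 4, ?, 16, 25 (the squares 2², 3², 4², …).
The gap is subsequence B's term 2; the rule gives 9.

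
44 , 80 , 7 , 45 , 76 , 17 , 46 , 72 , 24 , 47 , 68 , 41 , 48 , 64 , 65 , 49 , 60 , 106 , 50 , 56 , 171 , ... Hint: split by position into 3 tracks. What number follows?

51

Read the sequence 3 terms at a time; column i is its own pattern.
Subsequence A = 44, 45, 46, 47, 48, 49, 50: linear: a_n = 43 + n.
Subsequence B = 80, 76, 72, 68, 64, 60, 56: linear: a_n = 84 − 4·n.
Subsequence C = 7, 17, 24, 41, 65, 106, 171: each term equals the sum of the previous two.
The 22nd slot belongs to subsequence A; its 8th term is 51.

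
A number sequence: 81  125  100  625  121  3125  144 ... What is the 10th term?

Taking every 2nd term gives 2 separate tracks.
Stream A: 81, 100, 121, 144 (the squares 9², 10², 11², …).
Stream B: 125, 625, 3125 (powers of 5).
Term 10 comes from stream B (its 5th entry): 78125.

78125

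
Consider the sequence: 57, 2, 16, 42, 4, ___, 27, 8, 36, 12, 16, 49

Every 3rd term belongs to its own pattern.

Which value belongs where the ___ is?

25

Split by position mod 3: positions 1, 4, 7, … form one track, and each other residue class forms its own.
Track A: 57, 42, 27, 12 — subtracting 15 each time.
Track B: 2, 4, 8, 16 — powers of 2.
Track C: 16, ?, 36, 49 — the squares 4², 5², 6², ….
So the missing entry in track C is 25.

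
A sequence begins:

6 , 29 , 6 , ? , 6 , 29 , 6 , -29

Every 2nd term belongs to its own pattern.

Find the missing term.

Split by position mod 2 into 2 tracks.
Subsequence A is 6, 6, 6, 6, which is the constant sequence 6.
Subsequence B is 29, ?, 29, -29, which is oscillating between 29 and -29.
So the missing entry in subsequence B is -29.

-29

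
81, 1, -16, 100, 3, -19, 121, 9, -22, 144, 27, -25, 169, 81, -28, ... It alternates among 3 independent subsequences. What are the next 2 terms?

Taking every 3rd term gives 3 separate tracks.
Track A: 81, 100, 121, 144, 169 — consecutive squares n² from n = 9.
Track B: 1, 3, 9, 27, 81 — a geometric progression (common ratio 3).
Track C: -16, -19, -22, -25, -28 — linear: a_n = -13 − 3·n.
Position 16 → track A, term 6 = 196.
Position 17 falls in track B as its term 6, giving 243.

196, 243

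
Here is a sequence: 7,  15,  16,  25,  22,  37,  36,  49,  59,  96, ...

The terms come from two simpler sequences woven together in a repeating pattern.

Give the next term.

64

The slot pattern repeats as AABB (period 4), so there are 2 interleaved tracks.
Track A = 7, 15, 22, 37, 59, 96: each term equals the sum of the previous two.
Track B = 16, 25, 36, 49: the squares 4², 5², 6², ….
The 11th slot belongs to track B; its 5th term is 64.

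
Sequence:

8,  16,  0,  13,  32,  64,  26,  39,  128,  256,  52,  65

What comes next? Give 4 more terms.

512, 1024, 78, 91

The slot pattern repeats as AABB (period 4), so there are 2 interleaved tracks.
Track A: 8, 16, 32, 64, 128, 256 (powers of 2).
Track B: 0, 13, 26, 39, 52, 65 (arithmetic with common difference +13).
Position 13 falls in track A as its term 7, giving 512.
Position 14 → track A, term 8 = 1024.
Position 15 → track B, term 7 = 78.
The 16th slot belongs to track B; its 8th term is 91.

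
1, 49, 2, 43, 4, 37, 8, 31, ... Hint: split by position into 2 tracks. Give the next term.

The terms cycle through 2 interleaved subsequences.
Track A is 1, 2, 4, 8, which is powers of 2.
Track B is 49, 43, 37, 31, which is linear: a_n = 55 − 6·n.
Position 9 → track A, term 5 = 16.

16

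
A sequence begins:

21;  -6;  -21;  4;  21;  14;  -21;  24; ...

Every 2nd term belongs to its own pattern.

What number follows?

Positions 1, 3, 5, … form one subsequence and positions 2, 4, 6, … form another.
Stream A: 21, -21, 21, -21 (the oscillation 21·(−1)^(n+1)).
Stream B: -6, 4, 14, 24 (arithmetic, step +10).
Position 9 → stream A, term 5 = 21.

21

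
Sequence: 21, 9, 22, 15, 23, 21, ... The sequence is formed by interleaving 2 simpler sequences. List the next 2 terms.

24, 27

Positions 1, 3, 5, … form one subsequence and positions 2, 4, 6, … form another.
Track A: 21, 22, 23. Adding 1 each time.
Track B: 9, 15, 21. Adding 6 each time.
The 7th slot belongs to track A; its 4th term is 24.
Position 8 → track B, term 4 = 27.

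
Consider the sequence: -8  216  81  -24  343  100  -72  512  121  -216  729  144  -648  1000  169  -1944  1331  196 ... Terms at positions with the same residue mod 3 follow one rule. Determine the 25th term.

Split by position mod 3 into 3 tracks.
Track A = -8, -24, -72, -216, -648, -1944: geometric, ×3 each step.
Track B = 216, 343, 512, 729, 1000, 1331: consecutive cubes n³ from n = 6.
Track C = 81, 100, 121, 144, 169, 196: perfect squares starting at 9².
Position 25 → track A, term 9 = -52488.

-52488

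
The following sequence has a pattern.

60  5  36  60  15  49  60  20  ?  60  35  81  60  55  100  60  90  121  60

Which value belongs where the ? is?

The terms cycle through 3 interleaved subsequences.
Track A = 60, 60, 60, 60, 60, 60, 60: always 60.
Track B = 5, 15, 20, 35, 55, 90: each term equals the sum of the previous two.
Track C = 36, 49, ?, 81, 100, 121: perfect squares starting at 6².
The gap is track C's term 3; the rule gives 64.

64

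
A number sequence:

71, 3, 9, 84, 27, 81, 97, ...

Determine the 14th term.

19683

Reading positions in blocks of 3 reveals the pattern ABB — 2 tracks woven together.
Track A = 71, 84, 97: arithmetic with common difference +13.
Track B = 3, 9, 27, 81: successive powers of 3.
The 14th slot belongs to track B; its 9th term is 19683.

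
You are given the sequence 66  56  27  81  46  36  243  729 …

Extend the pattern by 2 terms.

Positions follow the repeating pattern AABB; grouping by letter gives 2 tracks.
Track A: 66, 56, 46, 36 (subtracting 10 each time).
Track B: 27, 81, 243, 729 (powers of 3).
Position 9 falls in track A as its term 5, giving 26.
Term 10 comes from track A (its 6th entry): 16.

26, 16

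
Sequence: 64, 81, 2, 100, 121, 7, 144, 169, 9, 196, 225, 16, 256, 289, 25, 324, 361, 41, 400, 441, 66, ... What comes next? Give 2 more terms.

484, 529

Positions follow the repeating pattern AAB; grouping by letter gives 2 tracks.
Track A: 64, 81, 100, 121, 144, 169, 196, 225, 256, 289, 324, 361, 400, 441. Consecutive squares n² from n = 8.
Track B: 2, 7, 9, 16, 25, 41, 66. Each term equals the sum of the previous two.
The 22nd slot belongs to track A; its 15th term is 484.
Position 23 falls in track A as its term 16, giving 529.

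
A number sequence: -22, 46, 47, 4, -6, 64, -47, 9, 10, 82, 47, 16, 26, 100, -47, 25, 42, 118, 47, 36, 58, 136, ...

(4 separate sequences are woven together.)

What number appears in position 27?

Split by position mod 4 into 4 tracks.
Stream A = -22, -6, 10, 26, 42, 58: adding 16 each time.
Stream B = 46, 64, 82, 100, 118, 136: linear: a_n = 28 + 18·n.
Stream C = 47, -47, 47, -47, 47: the oscillation 47·(−1)^(n+1).
Stream D = 4, 9, 16, 25, 36: the squares 2², 3², 4², ….
The 27th slot belongs to stream C; its 7th term is 47.

47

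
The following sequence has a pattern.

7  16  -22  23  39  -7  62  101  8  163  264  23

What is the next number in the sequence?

427

The slot pattern repeats as AAB (period 3), so there are 2 interleaved tracks.
Track A is 7, 16, 23, 39, 62, 101, 163, 264, which is each term equals the sum of the previous two.
Track B is -22, -7, 8, 23, which is arithmetic with common difference +15.
The 13th slot belongs to track A; its 9th term is 427.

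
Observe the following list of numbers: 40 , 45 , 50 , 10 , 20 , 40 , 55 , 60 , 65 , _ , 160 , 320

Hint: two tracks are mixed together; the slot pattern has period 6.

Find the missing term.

80

Reading positions in blocks of 6 reveals the pattern AAABBB — 2 tracks woven together.
Track A = 40, 45, 50, 55, 60, 65: arithmetic, step +5.
Track B = 10, 20, 40, ?, 160, 320: multiplying by 2 each time.
So the missing entry in track B is 80.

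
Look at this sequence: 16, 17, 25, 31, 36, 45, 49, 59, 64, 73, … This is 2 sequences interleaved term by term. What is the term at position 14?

Split by position mod 2 into 2 tracks.
Track A = 16, 25, 36, 49, 64: the squares 4², 5², 6², ….
Track B = 17, 31, 45, 59, 73: linear: a_n = 3 + 14·n.
Position 14 → track B, term 7 = 101.

101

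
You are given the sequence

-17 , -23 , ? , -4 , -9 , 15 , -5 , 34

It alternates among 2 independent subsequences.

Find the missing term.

Split by position mod 2 into 2 tracks.
Stream A: -17, ?, -9, -5. Arithmetic with common difference +4.
Stream B: -23, -4, 15, 34. Adding 19 each time.
Filling stream A at index 2 by its rule yields -13.

-13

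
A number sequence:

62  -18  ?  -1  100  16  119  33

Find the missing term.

The terms cycle through 2 interleaved subsequences.
Subsequence A: 62, ?, 100, 119. Arithmetic, step +19.
Subsequence B: -18, -1, 16, 33. Arithmetic, step +17.
Filling subsequence A at index 2 by its rule yields 81.

81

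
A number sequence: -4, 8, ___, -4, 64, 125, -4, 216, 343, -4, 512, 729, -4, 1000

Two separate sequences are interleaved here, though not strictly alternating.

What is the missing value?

Positions follow the repeating pattern ABB; grouping by letter gives 2 tracks.
Track A = -4, -4, -4, -4, -4: constant -4.
Track B = 8, ?, 64, 125, 216, 343, 512, 729, 1000: perfect cubes starting at 2³.
Filling track B at index 2 by its rule yields 27.

27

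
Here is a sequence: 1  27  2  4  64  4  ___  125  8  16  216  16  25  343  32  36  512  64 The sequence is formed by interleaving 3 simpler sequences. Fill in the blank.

9

Taking every 3rd term gives 3 separate tracks.
Subsequence A: 1, 4, ?, 16, 25, 36. The squares 1², 2², 3², ….
Subsequence B: 27, 64, 125, 216, 343, 512. Consecutive cubes n³ from n = 3.
Subsequence C: 2, 4, 8, 16, 32, 64. Successive powers of 2.
The gap is subsequence A's term 3; the rule gives 9.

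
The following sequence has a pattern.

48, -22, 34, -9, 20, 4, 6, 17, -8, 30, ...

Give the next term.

-22

Split by position mod 2 into 2 tracks.
Stream A: 48, 34, 20, 6, -8 — arithmetic, step −14.
Stream B: -22, -9, 4, 17, 30 — adding 13 each time.
The 11th slot belongs to stream A; its 6th term is -22.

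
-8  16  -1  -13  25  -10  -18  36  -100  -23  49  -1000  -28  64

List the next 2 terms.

-10000, -33

Taking every 3rd term gives 3 separate tracks.
Subsequence A is -8, -13, -18, -23, -28, which is arithmetic with common difference −5.
Subsequence B is 16, 25, 36, 49, 64, which is consecutive squares n² from n = 4.
Subsequence C is -1, -10, -100, -1000, which is geometric, ×10 each step.
The 15th slot belongs to subsequence C; its 5th term is -10000.
Term 16 comes from subsequence A (its 6th entry): -33.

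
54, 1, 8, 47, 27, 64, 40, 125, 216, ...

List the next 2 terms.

Reading positions in blocks of 3 reveals the pattern ABB — 2 tracks woven together.
Subsequence A is 54, 47, 40, which is arithmetic with common difference −7.
Subsequence B is 1, 8, 27, 64, 125, 216, which is consecutive cubes n³ from n = 1.
Position 10 falls in subsequence A as its term 4, giving 33.
Position 11 falls in subsequence B as its term 7, giving 343.

33, 343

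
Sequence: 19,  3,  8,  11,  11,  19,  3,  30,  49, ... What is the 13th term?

-13

Positions follow the repeating pattern ABB; grouping by letter gives 2 tracks.
Stream A is 19, 11, 3, which is linear: a_n = 27 − 8·n.
Stream B is 3, 8, 11, 19, 30, 49, which is a Fibonacci-like recurrence a_n = a_{n-1} + a_{n-2}.
The 13th slot belongs to stream A; its 5th term is -13.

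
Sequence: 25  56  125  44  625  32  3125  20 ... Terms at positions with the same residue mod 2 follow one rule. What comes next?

The terms cycle through 2 interleaved subsequences.
Subsequence A is 25, 125, 625, 3125, which is powers of 5.
Subsequence B is 56, 44, 32, 20, which is subtracting 12 each time.
The 9th slot belongs to subsequence A; its 5th term is 15625.

15625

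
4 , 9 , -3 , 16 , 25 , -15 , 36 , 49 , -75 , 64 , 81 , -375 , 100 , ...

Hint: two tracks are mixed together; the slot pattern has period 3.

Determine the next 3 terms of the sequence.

Reading positions in blocks of 3 reveals the pattern AAB — 2 tracks woven together.
Track A: 4, 9, 16, 25, 36, 49, 64, 81, 100 — consecutive squares n² from n = 2.
Track B: -3, -15, -75, -375 — geometric, ×5 each step.
Position 14 → track A, term 10 = 121.
The 15th slot belongs to track B; its 5th term is -1875.
Position 16 → track A, term 11 = 144.

121, -1875, 144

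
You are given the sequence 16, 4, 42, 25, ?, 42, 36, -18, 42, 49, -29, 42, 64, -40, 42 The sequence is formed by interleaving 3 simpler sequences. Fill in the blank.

-7

The terms cycle through 3 interleaved subsequences.
Subsequence A: 16, 25, 36, 49, 64 (perfect squares starting at 4²).
Subsequence B: 4, ?, -18, -29, -40 (subtracting 11 each time).
Subsequence C: 42, 42, 42, 42, 42 (the constant sequence 42).
Subsequence B's pattern makes the blank -7.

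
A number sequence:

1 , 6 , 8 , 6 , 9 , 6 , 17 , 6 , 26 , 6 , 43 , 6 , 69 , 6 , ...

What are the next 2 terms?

The terms cycle through 2 interleaved subsequences.
Track A: 1, 8, 9, 17, 26, 43, 69. Each term equals the sum of the previous two.
Track B: 6, 6, 6, 6, 6, 6, 6. Always 6.
Term 15 comes from track A (its 8th entry): 112.
Term 16 comes from track B (its 8th entry): 6.

112, 6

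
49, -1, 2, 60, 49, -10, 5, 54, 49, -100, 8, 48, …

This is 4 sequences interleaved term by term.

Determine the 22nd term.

Taking every 4th term gives 4 separate tracks.
Stream A: 49, 49, 49 (the constant sequence 49).
Stream B: -1, -10, -100 (a geometric progression (common ratio 10)).
Stream C: 2, 5, 8 (arithmetic, step +3).
Stream D: 60, 54, 48 (arithmetic, step −6).
Position 22 falls in stream B as its term 6, giving -100000.

-100000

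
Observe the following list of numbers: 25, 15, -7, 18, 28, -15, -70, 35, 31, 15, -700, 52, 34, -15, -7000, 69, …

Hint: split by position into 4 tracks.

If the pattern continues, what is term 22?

-15

Read the sequence 4 terms at a time; column i is its own pattern.
Track A: 25, 28, 31, 34 (adding 3 each time).
Track B: 15, -15, 15, -15 (oscillating between 15 and -15).
Track C: -7, -70, -700, -7000 (geometric, ×10 each step).
Track D: 18, 35, 52, 69 (arithmetic, step +17).
Position 22 → track B, term 6 = -15.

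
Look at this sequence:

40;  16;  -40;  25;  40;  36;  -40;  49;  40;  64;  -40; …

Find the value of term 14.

100

The terms cycle through 2 interleaved subsequences.
Track A = 40, -40, 40, -40, 40, -40: oscillating between 40 and -40.
Track B = 16, 25, 36, 49, 64: consecutive squares n² from n = 4.
Term 14 comes from track B (its 7th entry): 100.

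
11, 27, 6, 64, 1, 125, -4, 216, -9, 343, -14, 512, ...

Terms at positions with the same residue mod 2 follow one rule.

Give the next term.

-19

Positions 1, 3, 5, … form one subsequence and positions 2, 4, 6, … form another.
Track A: 11, 6, 1, -4, -9, -14 (arithmetic, step −5).
Track B: 27, 64, 125, 216, 343, 512 (perfect cubes starting at 3³).
Term 13 comes from track A (its 7th entry): -19.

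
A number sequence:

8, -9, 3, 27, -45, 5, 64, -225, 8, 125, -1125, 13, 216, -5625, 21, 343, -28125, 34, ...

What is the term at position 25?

1000

Split by position mod 3: positions 1, 4, 7, … form one track, and each other residue class forms its own.
Subsequence A: 8, 27, 64, 125, 216, 343 (the cubes 2³, 3³, 4³, …).
Subsequence B: -9, -45, -225, -1125, -5625, -28125 (geometric, ×5 each step).
Subsequence C: 3, 5, 8, 13, 21, 34 (Fibonacci-style (each term is the sum of the two before it)).
Position 25 falls in subsequence A as its term 9, giving 1000.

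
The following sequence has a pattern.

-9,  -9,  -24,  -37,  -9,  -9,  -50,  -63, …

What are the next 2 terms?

Reading positions in blocks of 4 reveals the pattern AABB — 2 tracks woven together.
Stream A = -9, -9, -9, -9: the constant sequence -9.
Stream B = -24, -37, -50, -63: arithmetic, step −13.
Position 9 → stream A, term 5 = -9.
Position 10 → stream A, term 6 = -9.

-9, -9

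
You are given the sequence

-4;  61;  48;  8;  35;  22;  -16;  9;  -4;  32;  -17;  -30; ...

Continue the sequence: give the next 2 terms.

-64, -43

The slot pattern repeats as ABB (period 3), so there are 2 interleaved tracks.
Stream A: -4, 8, -16, 32 (multiplying by -2 each time).
Stream B: 61, 48, 35, 22, 9, -4, -17, -30 (linear: a_n = 74 − 13·n).
Term 13 comes from stream A (its 5th entry): -64.
Position 14 → stream B, term 9 = -43.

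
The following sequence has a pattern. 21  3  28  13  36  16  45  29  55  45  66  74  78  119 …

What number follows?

Positions 1, 3, 5, … form one subsequence and positions 2, 4, 6, … form another.
Track A is 21, 28, 36, 45, 55, 66, 78, which is triangular numbers n(n+1)/2 for n = 6, 7, ….
Track B is 3, 13, 16, 29, 45, 74, 119, which is each term equals the sum of the previous two.
Position 15 falls in track A as its term 8, giving 91.

91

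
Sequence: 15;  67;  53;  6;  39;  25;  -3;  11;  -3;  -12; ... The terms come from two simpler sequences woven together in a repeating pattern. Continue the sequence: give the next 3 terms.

-17, -31, -21

Positions follow the repeating pattern ABB; grouping by letter gives 2 tracks.
Subsequence A: 15, 6, -3, -12. Arithmetic with common difference −9.
Subsequence B: 67, 53, 39, 25, 11, -3. Arithmetic with common difference −14.
Term 11 comes from subsequence B (its 7th entry): -17.
Position 12 falls in subsequence B as its term 8, giving -31.
Term 13 comes from subsequence A (its 5th entry): -21.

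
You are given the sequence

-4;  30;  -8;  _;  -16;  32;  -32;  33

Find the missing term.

31

Taking every 2nd term gives 2 separate tracks.
Stream A = -4, -8, -16, -32: a geometric progression (common ratio 2).
Stream B = 30, ?, 32, 33: arithmetic with common difference +1.
The gap is stream B's term 2; the rule gives 31.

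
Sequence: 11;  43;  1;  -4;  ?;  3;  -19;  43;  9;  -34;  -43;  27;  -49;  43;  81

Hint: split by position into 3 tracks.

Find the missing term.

Read the sequence 3 terms at a time; column i is its own pattern.
Subsequence A = 11, -4, -19, -34, -49: subtracting 15 each time.
Subsequence B = 43, ?, 43, -43, 43: the oscillation 43·(−1)^(n+1).
Subsequence C = 1, 3, 9, 27, 81: successive powers of 3.
Filling subsequence B at index 2 by its rule yields -43.

-43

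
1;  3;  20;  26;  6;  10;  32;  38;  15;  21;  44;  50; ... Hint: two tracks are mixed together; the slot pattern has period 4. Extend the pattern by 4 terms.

28, 36, 56, 62

Positions follow the repeating pattern AABB; grouping by letter gives 2 tracks.
Stream A: 1, 3, 6, 10, 15, 21. Triangular numbers n(n+1)/2 for n = 1, 2, ….
Stream B: 20, 26, 32, 38, 44, 50. Arithmetic with common difference +6.
The 13th slot belongs to stream A; its 7th term is 28.
Position 14 falls in stream A as its term 8, giving 36.
The 15th slot belongs to stream B; its 7th term is 56.
The 16th slot belongs to stream B; its 8th term is 62.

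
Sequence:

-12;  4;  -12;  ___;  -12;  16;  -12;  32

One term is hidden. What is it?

8

The terms cycle through 2 interleaved subsequences.
Track A: -12, -12, -12, -12 (the constant sequence -12).
Track B: 4, ?, 16, 32 (powers 2^2, 2^3, 2^4, …).
Filling track B at index 2 by its rule yields 8.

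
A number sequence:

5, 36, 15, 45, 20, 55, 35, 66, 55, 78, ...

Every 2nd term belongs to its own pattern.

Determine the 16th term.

120

The terms cycle through 2 interleaved subsequences.
Stream A = 5, 15, 20, 35, 55: each term equals the sum of the previous two.
Stream B = 36, 45, 55, 66, 78: the triangular numbers T_8, T_9, ….
Term 16 comes from stream B (its 8th entry): 120.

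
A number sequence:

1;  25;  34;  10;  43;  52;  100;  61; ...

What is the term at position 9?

Reading positions in blocks of 3 reveals the pattern ABB — 2 tracks woven together.
Track A: 1, 10, 100 — powers of 10.
Track B: 25, 34, 43, 52, 61 — arithmetic with common difference +9.
Term 9 comes from track B (its 6th entry): 70.

70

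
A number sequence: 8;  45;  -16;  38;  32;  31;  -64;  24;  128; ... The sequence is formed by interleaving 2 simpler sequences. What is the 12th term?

10

Positions 1, 3, 5, … form one subsequence and positions 2, 4, 6, … form another.
Stream A: 8, -16, 32, -64, 128 — a geometric progression (common ratio -2).
Stream B: 45, 38, 31, 24 — arithmetic, step −7.
Position 12 → stream B, term 6 = 10.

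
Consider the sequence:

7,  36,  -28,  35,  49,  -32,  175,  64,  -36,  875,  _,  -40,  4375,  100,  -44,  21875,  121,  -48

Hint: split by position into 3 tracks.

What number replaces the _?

81

Taking every 3rd term gives 3 separate tracks.
Subsequence A: 7, 35, 175, 875, 4375, 21875 (geometric, ×5 each step).
Subsequence B: 36, 49, 64, ?, 100, 121 (consecutive squares n² from n = 6).
Subsequence C: -28, -32, -36, -40, -44, -48 (arithmetic, step −4).
So the missing entry in subsequence B is 81.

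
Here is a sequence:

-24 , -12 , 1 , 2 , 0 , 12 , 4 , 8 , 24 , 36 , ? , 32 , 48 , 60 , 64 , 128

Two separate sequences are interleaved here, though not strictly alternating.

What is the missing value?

16

Positions follow the repeating pattern AABB; grouping by letter gives 2 tracks.
Track A: -24, -12, 0, 12, 24, 36, 48, 60. Arithmetic, step +12.
Track B: 1, 2, 4, 8, ?, 32, 64, 128. Successive powers of 2.
The gap is track B's term 5; the rule gives 16.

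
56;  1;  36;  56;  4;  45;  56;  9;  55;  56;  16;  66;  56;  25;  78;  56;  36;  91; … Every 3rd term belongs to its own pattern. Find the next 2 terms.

56, 49

The terms cycle through 3 interleaved subsequences.
Track A: 56, 56, 56, 56, 56, 56. Always 56.
Track B: 1, 4, 9, 16, 25, 36. The squares 1², 2², 3², ….
Track C: 36, 45, 55, 66, 78, 91. Triangular numbers starting at T_8.
Term 19 comes from track A (its 7th entry): 56.
Position 20 falls in track B as its term 7, giving 49.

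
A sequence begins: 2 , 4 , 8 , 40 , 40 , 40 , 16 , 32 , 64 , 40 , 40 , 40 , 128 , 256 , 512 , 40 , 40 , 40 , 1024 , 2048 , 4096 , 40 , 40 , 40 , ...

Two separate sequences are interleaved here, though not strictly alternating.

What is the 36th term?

40

The slot pattern repeats as AAABBB (period 6), so there are 2 interleaved tracks.
Subsequence A = 2, 4, 8, 16, 32, 64, 128, 256, 512, 1024, 2048, 4096: multiplying by 2 each time.
Subsequence B = 40, 40, 40, 40, 40, 40, 40, 40, 40, 40, 40, 40: constant 40.
Position 36 falls in subsequence B as its term 18, giving 40.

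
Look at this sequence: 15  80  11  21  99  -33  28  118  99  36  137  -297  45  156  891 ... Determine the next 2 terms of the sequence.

55, 175

Split by position mod 3 into 3 tracks.
Track A: 15, 21, 28, 36, 45 (triangular numbers n(n+1)/2 for n = 5, 6, …).
Track B: 80, 99, 118, 137, 156 (linear: a_n = 61 + 19·n).
Track C: 11, -33, 99, -297, 891 (a geometric progression (common ratio -3)).
Term 16 comes from track A (its 6th entry): 55.
Position 17 → track B, term 6 = 175.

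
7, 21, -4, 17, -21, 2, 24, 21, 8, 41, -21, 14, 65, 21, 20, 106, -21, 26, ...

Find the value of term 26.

Split by position mod 3: positions 1, 4, 7, … form one track, and each other residue class forms its own.
Track A is 7, 17, 24, 41, 65, 106, which is Fibonacci-style (each term is the sum of the two before it).
Track B is 21, -21, 21, -21, 21, -21, which is oscillating between 21 and -21.
Track C is -4, 2, 8, 14, 20, 26, which is arithmetic, step +6.
Position 26 → track B, term 9 = 21.

21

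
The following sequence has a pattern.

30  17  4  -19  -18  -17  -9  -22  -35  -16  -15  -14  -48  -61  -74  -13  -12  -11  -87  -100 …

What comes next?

-113

Positions follow the repeating pattern AAABBB; grouping by letter gives 2 tracks.
Track A: 30, 17, 4, -9, -22, -35, -48, -61, -74, -87, -100 — arithmetic with common difference −13.
Track B: -19, -18, -17, -16, -15, -14, -13, -12, -11 — arithmetic with common difference +1.
Position 21 falls in track A as its term 12, giving -113.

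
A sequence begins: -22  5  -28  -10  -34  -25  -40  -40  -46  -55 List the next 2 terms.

-52, -70

Taking every 2nd term gives 2 separate tracks.
Track A: -22, -28, -34, -40, -46 (arithmetic with common difference −6).
Track B: 5, -10, -25, -40, -55 (subtracting 15 each time).
Position 11 → track A, term 6 = -52.
The 12th slot belongs to track B; its 6th term is -70.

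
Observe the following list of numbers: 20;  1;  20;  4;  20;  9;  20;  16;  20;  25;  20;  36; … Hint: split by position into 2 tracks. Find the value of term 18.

Split by position mod 2 into 2 tracks.
Subsequence A = 20, 20, 20, 20, 20, 20: the constant sequence 20.
Subsequence B = 1, 4, 9, 16, 25, 36: the squares 1², 2², 3², ….
The 18th slot belongs to subsequence B; its 9th term is 81.

81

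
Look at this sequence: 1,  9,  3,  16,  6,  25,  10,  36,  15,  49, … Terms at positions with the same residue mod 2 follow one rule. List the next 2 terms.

21, 64

Positions 1, 3, 5, … form one subsequence and positions 2, 4, 6, … form another.
Track A is 1, 3, 6, 10, 15, which is triangular numbers n(n+1)/2 for n = 1, 2, ….
Track B is 9, 16, 25, 36, 49, which is perfect squares starting at 3².
Term 11 comes from track A (its 6th entry): 21.
Position 12 → track B, term 6 = 64.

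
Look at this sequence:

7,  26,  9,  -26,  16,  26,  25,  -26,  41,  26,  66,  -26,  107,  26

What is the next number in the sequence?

Split by position mod 2 into 2 tracks.
Subsequence A is 7, 9, 16, 25, 41, 66, 107, which is each term equals the sum of the previous two.
Subsequence B is 26, -26, 26, -26, 26, -26, 26, which is oscillating between 26 and -26.
The 15th slot belongs to subsequence A; its 8th term is 173.

173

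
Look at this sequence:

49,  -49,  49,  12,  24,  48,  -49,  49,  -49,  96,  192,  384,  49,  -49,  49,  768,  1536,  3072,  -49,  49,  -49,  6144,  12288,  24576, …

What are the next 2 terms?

Positions follow the repeating pattern AAABBB; grouping by letter gives 2 tracks.
Track A: 49, -49, 49, -49, 49, -49, 49, -49, 49, -49, 49, -49 — alternating ±49.
Track B: 12, 24, 48, 96, 192, 384, 768, 1536, 3072, 6144, 12288, 24576 — multiplying by 2 each time.
Position 25 → track A, term 13 = 49.
The 26th slot belongs to track A; its 14th term is -49.

49, -49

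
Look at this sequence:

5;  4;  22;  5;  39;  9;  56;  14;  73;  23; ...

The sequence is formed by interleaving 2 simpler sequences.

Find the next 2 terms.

Positions 1, 3, 5, … form one subsequence and positions 2, 4, 6, … form another.
Track A: 5, 22, 39, 56, 73. Adding 17 each time.
Track B: 4, 5, 9, 14, 23. A Fibonacci-like recurrence a_n = a_{n-1} + a_{n-2}.
Position 11 falls in track A as its term 6, giving 90.
Position 12 falls in track B as its term 6, giving 37.

90, 37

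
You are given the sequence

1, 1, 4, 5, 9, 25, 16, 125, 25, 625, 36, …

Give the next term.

Odd-indexed and even-indexed terms follow separate rules.
Track A: 1, 4, 9, 16, 25, 36. The squares 1², 2², 3², ….
Track B: 1, 5, 25, 125, 625. Powers of 5.
Term 12 comes from track B (its 6th entry): 3125.

3125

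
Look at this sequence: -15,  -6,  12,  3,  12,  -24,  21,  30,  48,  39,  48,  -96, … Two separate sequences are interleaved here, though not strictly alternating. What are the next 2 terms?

57, 66

Reading positions in blocks of 3 reveals the pattern AAB — 2 tracks woven together.
Subsequence A: -15, -6, 3, 12, 21, 30, 39, 48. Adding 9 each time.
Subsequence B: 12, -24, 48, -96. Geometric with ratio -2.
Position 13 → subsequence A, term 9 = 57.
Position 14 falls in subsequence A as its term 10, giving 66.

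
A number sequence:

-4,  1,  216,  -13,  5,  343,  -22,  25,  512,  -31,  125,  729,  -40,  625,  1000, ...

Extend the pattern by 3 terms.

Read the sequence 3 terms at a time; column i is its own pattern.
Track A: -4, -13, -22, -31, -40 (linear: a_n = 5 − 9·n).
Track B: 1, 5, 25, 125, 625 (powers 5^0, 5^1, 5^2, …).
Track C: 216, 343, 512, 729, 1000 (the cubes 6³, 7³, 8³, …).
Term 16 comes from track A (its 6th entry): -49.
Position 17 falls in track B as its term 6, giving 3125.
Position 18 falls in track C as its term 6, giving 1331.

-49, 3125, 1331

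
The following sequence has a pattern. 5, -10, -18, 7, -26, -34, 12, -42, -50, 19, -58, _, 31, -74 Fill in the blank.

The slot pattern repeats as ABB (period 3), so there are 2 interleaved tracks.
Track A: 5, 7, 12, 19, 31 (each term equals the sum of the previous two).
Track B: -10, -18, -26, -34, -42, -50, -58, ?, -74 (linear: a_n = -2 − 8·n).
So the missing entry in track B is -66.

-66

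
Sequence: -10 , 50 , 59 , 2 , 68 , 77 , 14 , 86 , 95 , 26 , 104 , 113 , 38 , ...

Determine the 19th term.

62

The slot pattern repeats as ABB (period 3), so there are 2 interleaved tracks.
Stream A: -10, 2, 14, 26, 38 (adding 12 each time).
Stream B: 50, 59, 68, 77, 86, 95, 104, 113 (adding 9 each time).
The 19th slot belongs to stream A; its 7th term is 62.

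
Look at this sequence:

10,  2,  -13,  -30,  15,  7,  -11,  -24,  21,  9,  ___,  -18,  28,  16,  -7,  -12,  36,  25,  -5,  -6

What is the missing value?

Split by position mod 4: positions 1, 5, 9, … form one track, and each other residue class forms its own.
Stream A: 10, 15, 21, 28, 36 — the triangular numbers T_4, T_5, ….
Stream B: 2, 7, 9, 16, 25 — Fibonacci-style (each term is the sum of the two before it).
Stream C: -13, -11, ?, -7, -5 — linear: a_n = -15 + 2·n.
Stream D: -30, -24, -18, -12, -6 — adding 6 each time.
Stream C's pattern makes the blank -9.

-9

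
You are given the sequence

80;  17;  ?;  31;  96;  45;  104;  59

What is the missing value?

Split by position mod 2 into 2 tracks.
Track A: 80, ?, 96, 104 (arithmetic with common difference +8).
Track B: 17, 31, 45, 59 (linear: a_n = 3 + 14·n).
Track A's pattern makes the blank 88.

88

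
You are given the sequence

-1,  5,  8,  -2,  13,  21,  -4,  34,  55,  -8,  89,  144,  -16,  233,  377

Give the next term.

Reading positions in blocks of 3 reveals the pattern ABB — 2 tracks woven together.
Stream A: -1, -2, -4, -8, -16. Geometric with ratio 2.
Stream B: 5, 8, 13, 21, 34, 55, 89, 144, 233, 377. Fibonacci-style (each term is the sum of the two before it).
Term 16 comes from stream A (its 6th entry): -32.

-32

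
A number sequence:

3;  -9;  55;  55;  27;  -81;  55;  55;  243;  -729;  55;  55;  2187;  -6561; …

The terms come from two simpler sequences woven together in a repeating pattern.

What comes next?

Positions follow the repeating pattern AABB; grouping by letter gives 2 tracks.
Subsequence A is 3, -9, 27, -81, 243, -729, 2187, -6561, which is geometric with ratio -3.
Subsequence B is 55, 55, 55, 55, 55, 55, which is constant 55.
Position 15 → subsequence B, term 7 = 55.

55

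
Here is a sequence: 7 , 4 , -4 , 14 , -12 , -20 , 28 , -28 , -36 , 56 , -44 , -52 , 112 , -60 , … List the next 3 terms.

Reading positions in blocks of 3 reveals the pattern ABB — 2 tracks woven together.
Subsequence A: 7, 14, 28, 56, 112. A geometric progression (common ratio 2).
Subsequence B: 4, -4, -12, -20, -28, -36, -44, -52, -60. Arithmetic, step −8.
Position 15 falls in subsequence B as its term 10, giving -68.
Position 16 falls in subsequence A as its term 6, giving 224.
Position 17 falls in subsequence B as its term 11, giving -76.

-68, 224, -76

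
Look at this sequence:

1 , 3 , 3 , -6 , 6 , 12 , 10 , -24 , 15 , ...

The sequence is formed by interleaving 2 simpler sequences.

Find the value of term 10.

The terms cycle through 2 interleaved subsequences.
Track A: 1, 3, 6, 10, 15 (triangular numbers starting at T_1).
Track B: 3, -6, 12, -24 (a geometric progression (common ratio -2)).
Position 10 falls in track B as its term 5, giving 48.

48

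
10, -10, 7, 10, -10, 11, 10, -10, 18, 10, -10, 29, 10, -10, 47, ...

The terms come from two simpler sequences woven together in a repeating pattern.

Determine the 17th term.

-10

Reading positions in blocks of 3 reveals the pattern AAB — 2 tracks woven together.
Subsequence A = 10, -10, 10, -10, 10, -10, 10, -10, 10, -10: alternating ±10.
Subsequence B = 7, 11, 18, 29, 47: a Fibonacci-like recurrence a_n = a_{n-1} + a_{n-2}.
Position 17 falls in subsequence A as its term 12, giving -10.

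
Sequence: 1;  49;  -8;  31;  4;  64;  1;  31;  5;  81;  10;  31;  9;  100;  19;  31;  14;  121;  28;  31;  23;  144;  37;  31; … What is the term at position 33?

97

Split by position mod 4 into 4 tracks.
Subsequence A is 1, 4, 5, 9, 14, 23, which is each term equals the sum of the previous two.
Subsequence B is 49, 64, 81, 100, 121, 144, which is the squares 7², 8², 9², ….
Subsequence C is -8, 1, 10, 19, 28, 37, which is linear: a_n = -17 + 9·n.
Subsequence D is 31, 31, 31, 31, 31, 31, which is the constant sequence 31.
Position 33 → subsequence A, term 9 = 97.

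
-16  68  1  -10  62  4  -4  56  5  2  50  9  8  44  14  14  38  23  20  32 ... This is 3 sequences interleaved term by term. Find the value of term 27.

Split by position mod 3: positions 1, 4, 7, … form one track, and each other residue class forms its own.
Stream A = -16, -10, -4, 2, 8, 14, 20: adding 6 each time.
Stream B = 68, 62, 56, 50, 44, 38, 32: linear: a_n = 74 − 6·n.
Stream C = 1, 4, 5, 9, 14, 23: Fibonacci-style (each term is the sum of the two before it).
Term 27 comes from stream C (its 9th entry): 97.

97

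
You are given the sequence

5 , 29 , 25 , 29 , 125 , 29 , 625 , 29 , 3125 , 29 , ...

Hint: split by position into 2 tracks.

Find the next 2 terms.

15625, 29

Split by position mod 2 into 2 tracks.
Track A: 5, 25, 125, 625, 3125 — powers 5^1, 5^2, 5^3, ….
Track B: 29, 29, 29, 29, 29 — always 29.
Position 11 → track A, term 6 = 15625.
The 12th slot belongs to track B; its 6th term is 29.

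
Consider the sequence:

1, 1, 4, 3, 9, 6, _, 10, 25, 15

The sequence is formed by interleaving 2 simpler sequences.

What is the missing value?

16

Odd-indexed and even-indexed terms follow separate rules.
Stream A is 1, 4, 9, ?, 25, which is perfect squares starting at 1².
Stream B is 1, 3, 6, 10, 15, which is triangular numbers n(n+1)/2 for n = 1, 2, ….
The gap is stream A's term 4; the rule gives 16.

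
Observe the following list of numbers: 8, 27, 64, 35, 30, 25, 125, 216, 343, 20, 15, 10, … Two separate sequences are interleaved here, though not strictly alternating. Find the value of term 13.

512

Positions follow the repeating pattern AAABBB; grouping by letter gives 2 tracks.
Stream A: 8, 27, 64, 125, 216, 343 (perfect cubes starting at 2³).
Stream B: 35, 30, 25, 20, 15, 10 (arithmetic, step −5).
Position 13 falls in stream A as its term 7, giving 512.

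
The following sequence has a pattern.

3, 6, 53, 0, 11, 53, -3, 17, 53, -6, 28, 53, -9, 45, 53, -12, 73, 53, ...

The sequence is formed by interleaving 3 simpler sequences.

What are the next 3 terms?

-15, 118, 53

Split by position mod 3 into 3 tracks.
Stream A: 3, 0, -3, -6, -9, -12. Subtracting 3 each time.
Stream B: 6, 11, 17, 28, 45, 73. Fibonacci-style (each term is the sum of the two before it).
Stream C: 53, 53, 53, 53, 53, 53. Constant 53.
The 19th slot belongs to stream A; its 7th term is -15.
Term 20 comes from stream B (its 7th entry): 118.
Position 21 falls in stream C as its term 7, giving 53.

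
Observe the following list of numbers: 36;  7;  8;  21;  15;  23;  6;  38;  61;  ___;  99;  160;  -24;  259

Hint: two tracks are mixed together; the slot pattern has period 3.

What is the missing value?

-9

Positions follow the repeating pattern ABB; grouping by letter gives 2 tracks.
Track A: 36, 21, 6, ?, -24. Linear: a_n = 51 − 15·n.
Track B: 7, 8, 15, 23, 38, 61, 99, 160, 259. A Fibonacci-like recurrence a_n = a_{n-1} + a_{n-2}.
Filling track A at index 4 by its rule yields -9.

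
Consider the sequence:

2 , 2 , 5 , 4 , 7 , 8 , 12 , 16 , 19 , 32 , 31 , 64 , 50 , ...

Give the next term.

128

Odd-indexed and even-indexed terms follow separate rules.
Track A is 2, 5, 7, 12, 19, 31, 50, which is each term equals the sum of the previous two.
Track B is 2, 4, 8, 16, 32, 64, which is successive powers of 2.
Term 14 comes from track B (its 7th entry): 128.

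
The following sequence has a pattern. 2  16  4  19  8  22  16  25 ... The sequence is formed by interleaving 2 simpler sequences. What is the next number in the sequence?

32

Positions 1, 3, 5, … form one subsequence and positions 2, 4, 6, … form another.
Track A is 2, 4, 8, 16, which is powers 2^1, 2^2, 2^3, ….
Track B is 16, 19, 22, 25, which is arithmetic with common difference +3.
Position 9 falls in track A as its term 5, giving 32.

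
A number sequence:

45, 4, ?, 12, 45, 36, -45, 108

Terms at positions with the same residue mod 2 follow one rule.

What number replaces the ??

Taking every 2nd term gives 2 separate tracks.
Subsequence A: 45, ?, 45, -45 — oscillating between 45 and -45.
Subsequence B: 4, 12, 36, 108 — geometric, ×3 each step.
The gap is subsequence A's term 2; the rule gives -45.

-45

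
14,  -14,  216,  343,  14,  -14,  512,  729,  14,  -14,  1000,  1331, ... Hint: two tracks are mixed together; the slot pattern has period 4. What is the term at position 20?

Reading positions in blocks of 4 reveals the pattern AABB — 2 tracks woven together.
Stream A: 14, -14, 14, -14, 14, -14 — alternating ±14.
Stream B: 216, 343, 512, 729, 1000, 1331 — perfect cubes starting at 6³.
Position 20 → stream B, term 10 = 3375.

3375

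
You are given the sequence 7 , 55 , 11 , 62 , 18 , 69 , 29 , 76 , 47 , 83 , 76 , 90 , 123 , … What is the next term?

97

Positions 1, 3, 5, … form one subsequence and positions 2, 4, 6, … form another.
Subsequence A: 7, 11, 18, 29, 47, 76, 123. Each term equals the sum of the previous two.
Subsequence B: 55, 62, 69, 76, 83, 90. Adding 7 each time.
Position 14 falls in subsequence B as its term 7, giving 97.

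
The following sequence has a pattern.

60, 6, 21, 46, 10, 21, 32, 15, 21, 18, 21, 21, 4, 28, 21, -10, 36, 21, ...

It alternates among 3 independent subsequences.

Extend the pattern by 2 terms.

Taking every 3rd term gives 3 separate tracks.
Track A: 60, 46, 32, 18, 4, -10. Arithmetic, step −14.
Track B: 6, 10, 15, 21, 28, 36. The triangular numbers T_3, T_4, ….
Track C: 21, 21, 21, 21, 21, 21. Constant 21.
Position 19 falls in track A as its term 7, giving -24.
Term 20 comes from track B (its 7th entry): 45.

-24, 45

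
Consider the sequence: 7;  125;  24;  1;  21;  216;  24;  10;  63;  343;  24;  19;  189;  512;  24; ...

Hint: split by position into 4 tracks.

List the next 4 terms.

Split by position mod 4 into 4 tracks.
Subsequence A: 7, 21, 63, 189 — geometric with ratio 3.
Subsequence B: 125, 216, 343, 512 — perfect cubes starting at 5³.
Subsequence C: 24, 24, 24, 24 — always 24.
Subsequence D: 1, 10, 19 — arithmetic, step +9.
Position 16 falls in subsequence D as its term 4, giving 28.
Position 17 falls in subsequence A as its term 5, giving 567.
The 18th slot belongs to subsequence B; its 5th term is 729.
Position 19 falls in subsequence C as its term 5, giving 24.

28, 567, 729, 24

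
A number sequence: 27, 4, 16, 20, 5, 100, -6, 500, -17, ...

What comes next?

2500

Split by position mod 2 into 2 tracks.
Subsequence A: 27, 16, 5, -6, -17 (linear: a_n = 38 − 11·n).
Subsequence B: 4, 20, 100, 500 (geometric with ratio 5).
Position 10 falls in subsequence B as its term 5, giving 2500.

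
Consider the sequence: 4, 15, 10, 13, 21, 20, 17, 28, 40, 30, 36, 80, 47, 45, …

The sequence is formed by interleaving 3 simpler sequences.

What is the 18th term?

The terms cycle through 3 interleaved subsequences.
Track A is 4, 13, 17, 30, 47, which is each term equals the sum of the previous two.
Track B is 15, 21, 28, 36, 45, which is the triangular numbers T_5, T_6, ….
Track C is 10, 20, 40, 80, which is geometric with ratio 2.
Position 18 → track C, term 6 = 320.

320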